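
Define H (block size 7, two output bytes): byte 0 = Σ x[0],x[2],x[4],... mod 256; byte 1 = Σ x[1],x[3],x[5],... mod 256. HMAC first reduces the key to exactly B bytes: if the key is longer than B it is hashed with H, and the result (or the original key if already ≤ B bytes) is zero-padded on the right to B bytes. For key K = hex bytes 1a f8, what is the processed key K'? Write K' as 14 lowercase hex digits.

1af80000000000

Key hex bytes 1a f8 is 2 bytes ≤ B = 7; zero-pad to 7 bytes: K' = 1a f8 00 00 00 00 00.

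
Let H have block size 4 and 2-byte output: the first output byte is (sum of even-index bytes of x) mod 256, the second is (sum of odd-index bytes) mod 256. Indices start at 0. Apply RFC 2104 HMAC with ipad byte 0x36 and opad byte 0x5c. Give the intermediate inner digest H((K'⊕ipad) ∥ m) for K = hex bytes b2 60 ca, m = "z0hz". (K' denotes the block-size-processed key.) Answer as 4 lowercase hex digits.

6236

Key hex bytes b2 60 ca is 3 bytes ≤ B = 4; zero-pad to 4 bytes: K' = b2 60 ca 00.
K' ⊕ ipad = 84 56 fc 36.
Inner input = 84 56 fc 36 ∥ 7a 30 68 7a.
Inner hash: even-index sum = 610 mod 256 = 98; odd-index sum = 310 mod 256 = 54 → 62 36.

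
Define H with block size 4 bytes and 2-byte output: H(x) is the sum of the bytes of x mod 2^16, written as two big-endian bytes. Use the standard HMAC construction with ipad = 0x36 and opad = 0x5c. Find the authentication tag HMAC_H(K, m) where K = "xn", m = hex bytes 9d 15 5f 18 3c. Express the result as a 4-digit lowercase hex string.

0187

Key "xn" = 78 6e is 2 bytes ≤ B = 4; zero-pad to 4 bytes: K' = 78 6e 00 00.
K' ⊕ ipad = 4e 58 36 36.  K' ⊕ opad = 24 32 5c 5c.
Inner input = (K'⊕ipad) ∥ m = 4e 58 36 36 ∥ 9d 15 5f 18 3c.
Inner hash: sum = 78+88+54+54+157+21+95+24+60 = 631 → 02 77.
Outer input = (K'⊕opad) ∥ inner = 24 32 5c 5c ∥ 02 77.
Outer hash (tag): sum = 36+50+92+92+2+119 = 391 → 01 87.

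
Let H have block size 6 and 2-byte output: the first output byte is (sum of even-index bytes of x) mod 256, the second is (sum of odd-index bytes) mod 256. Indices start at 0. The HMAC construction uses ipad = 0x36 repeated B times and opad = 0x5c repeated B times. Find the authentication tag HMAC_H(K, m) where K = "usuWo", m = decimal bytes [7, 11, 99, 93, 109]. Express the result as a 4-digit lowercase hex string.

3bda

Key "usuWo" = 75 73 75 57 6f is 5 bytes ≤ B = 6; zero-pad to 6 bytes: K' = 75 73 75 57 6f 00.
K' ⊕ ipad = 43 45 43 61 59 36.  K' ⊕ opad = 29 2f 29 0b 33 5c.
Inner input = (K'⊕ipad) ∥ m = 43 45 43 61 59 36 ∥ 07 0b 63 5d 6d.
Inner hash: even-index sum = 438 mod 256 = 182; odd-index sum = 324 mod 256 = 68 → b6 44.
Outer input = (K'⊕opad) ∥ inner = 29 2f 29 0b 33 5c ∥ b6 44.
Outer hash (tag): even-index sum = 315 mod 256 = 59; odd-index sum = 218 mod 256 = 218 → 3b da.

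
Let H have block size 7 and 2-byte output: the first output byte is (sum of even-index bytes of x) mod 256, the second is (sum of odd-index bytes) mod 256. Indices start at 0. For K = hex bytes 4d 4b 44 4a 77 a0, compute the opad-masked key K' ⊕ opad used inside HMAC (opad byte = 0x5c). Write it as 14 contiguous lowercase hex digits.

111718162bfc5c

Key hex bytes 4d 4b 44 4a 77 a0 is 6 bytes ≤ B = 7; zero-pad to 7 bytes: K' = 4d 4b 44 4a 77 a0 00.
XOR each byte with 0x5c: 4d⊕5c=11, 4b⊕5c=17, 44⊕5c=18, 4a⊕5c=16, 77⊕5c=2b, a0⊕5c=fc, 00⊕5c=5c.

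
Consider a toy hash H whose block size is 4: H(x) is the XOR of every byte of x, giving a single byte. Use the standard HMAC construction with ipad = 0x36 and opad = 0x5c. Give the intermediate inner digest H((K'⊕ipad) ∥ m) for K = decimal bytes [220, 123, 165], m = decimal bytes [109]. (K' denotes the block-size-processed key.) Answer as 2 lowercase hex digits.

6f

Key decimal bytes [220, 123, 165] = dc 7b a5 is 3 bytes ≤ B = 4; zero-pad to 4 bytes: K' = dc 7b a5 00.
K' ⊕ ipad = ea 4d 93 36.
Inner input = ea 4d 93 36 ∥ 6d.
Inner hash: XOR ea⊕4d⊕93⊕36⊕6d = 6f.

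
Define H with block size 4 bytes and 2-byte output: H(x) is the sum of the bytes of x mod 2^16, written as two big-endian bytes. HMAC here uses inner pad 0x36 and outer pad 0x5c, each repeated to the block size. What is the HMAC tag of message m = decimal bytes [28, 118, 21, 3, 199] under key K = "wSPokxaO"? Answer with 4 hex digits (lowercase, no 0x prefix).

0195

Key "wSPokxaO" = 77 53 50 6f 6b 78 61 4f is 8 bytes > B = 4, so hash it first: H(key) = 03 1c, then zero-pad to 4 bytes: K' = 03 1c 00 00.
K' ⊕ ipad = 35 2a 36 36.  K' ⊕ opad = 5f 40 5c 5c.
Inner input = (K'⊕ipad) ∥ m = 35 2a 36 36 ∥ 1c 76 15 03 c7.
Inner hash: sum = 53+42+54+54+28+118+21+3+199 = 572 → 02 3c.
Outer input = (K'⊕opad) ∥ inner = 5f 40 5c 5c ∥ 02 3c.
Outer hash (tag): sum = 95+64+92+92+2+60 = 405 → 01 95.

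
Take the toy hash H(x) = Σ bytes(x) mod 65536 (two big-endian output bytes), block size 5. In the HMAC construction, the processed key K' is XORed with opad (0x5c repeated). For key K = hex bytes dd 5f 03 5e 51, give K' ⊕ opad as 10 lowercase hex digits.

Key hex bytes dd 5f 03 5e 51 is exactly B = 5 bytes: K' = dd 5f 03 5e 51.
XOR each byte with 0x5c: dd⊕5c=81, 5f⊕5c=03, 03⊕5c=5f, 5e⊕5c=02, 51⊕5c=0d.

81035f020d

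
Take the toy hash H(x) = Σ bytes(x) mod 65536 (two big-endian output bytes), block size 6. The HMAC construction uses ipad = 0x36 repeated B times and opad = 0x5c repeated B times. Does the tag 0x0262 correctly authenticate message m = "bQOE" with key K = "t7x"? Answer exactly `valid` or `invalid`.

Key "t7x" = 74 37 78 is 3 bytes ≤ B = 6; zero-pad to 6 bytes: K' = 74 37 78 00 00 00.
K' ⊕ ipad = 42 01 4e 36 36 36; K' ⊕ opad = 28 6b 24 5c 5c 5c.
Inner hash: sum = 66+1+78+54+54+54+98+81+79+69 = 634 → 02 7a.
Outer hash (recomputed tag): sum = 40+107+36+92+92+92+2+122 = 583 → 02 47.
Recomputed tag = 0247; claimed = 0262 → mismatch.

invalid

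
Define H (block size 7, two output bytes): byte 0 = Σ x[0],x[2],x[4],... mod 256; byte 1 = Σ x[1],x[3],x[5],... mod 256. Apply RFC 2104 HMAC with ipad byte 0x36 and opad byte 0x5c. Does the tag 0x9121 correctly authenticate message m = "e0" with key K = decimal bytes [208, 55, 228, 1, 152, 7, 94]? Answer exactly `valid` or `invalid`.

invalid

Key decimal bytes [208, 55, 228, 1, 152, 7, 94] = d0 37 e4 01 98 07 5e is exactly B = 7 bytes: K' = d0 37 e4 01 98 07 5e.
K' ⊕ ipad = e6 01 d2 37 ae 31 68; K' ⊕ opad = 8c 6b b8 5d c4 5b 02.
Inner hash: even-index sum = 766 mod 256 = 254; odd-index sum = 206 mod 256 = 206 → fe ce.
Outer hash (recomputed tag): even-index sum = 728 mod 256 = 216; odd-index sum = 545 mod 256 = 33 → d8 21.
Recomputed tag = d821; claimed = 9121 → mismatch.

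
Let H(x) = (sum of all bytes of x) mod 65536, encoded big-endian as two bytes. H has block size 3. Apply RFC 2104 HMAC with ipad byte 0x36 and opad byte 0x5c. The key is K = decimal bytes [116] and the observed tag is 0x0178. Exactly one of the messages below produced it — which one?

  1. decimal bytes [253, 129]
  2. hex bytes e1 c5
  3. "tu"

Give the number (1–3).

3

Key decimal bytes [116] = 74 is 1 byte ≤ B = 3; zero-pad to 3 bytes: K' = 74 00 00.
K' ⊕ ipad = 42 36 36; K' ⊕ opad = 28 5c 5c.
m1: inner = H(42 36 36 fd 81) = 02 2c; tag = H(28 5c 5c 02 2c) = 010e
m2: inner = H(42 36 36 e1 c5) = 02 54; tag = H(28 5c 5c 02 54) = 0136
m3: inner = H(42 36 36 74 75) = 01 97; tag = H(28 5c 5c 01 97) = 0178 ← matches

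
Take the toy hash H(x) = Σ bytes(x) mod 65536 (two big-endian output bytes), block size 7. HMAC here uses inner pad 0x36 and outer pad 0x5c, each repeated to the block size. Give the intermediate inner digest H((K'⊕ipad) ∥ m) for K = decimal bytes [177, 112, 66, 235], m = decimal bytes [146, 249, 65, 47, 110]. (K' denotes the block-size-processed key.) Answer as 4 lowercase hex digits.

0529

Key decimal bytes [177, 112, 66, 235] = b1 70 42 eb is 4 bytes ≤ B = 7; zero-pad to 7 bytes: K' = b1 70 42 eb 00 00 00.
K' ⊕ ipad = 87 46 74 dd 36 36 36.
Inner input = 87 46 74 dd 36 36 36 ∥ 92 f9 41 2f 6e.
Inner hash: sum = 135+70+116+221+54+54+54+146+249+65+47+110 = 1321 → 05 29.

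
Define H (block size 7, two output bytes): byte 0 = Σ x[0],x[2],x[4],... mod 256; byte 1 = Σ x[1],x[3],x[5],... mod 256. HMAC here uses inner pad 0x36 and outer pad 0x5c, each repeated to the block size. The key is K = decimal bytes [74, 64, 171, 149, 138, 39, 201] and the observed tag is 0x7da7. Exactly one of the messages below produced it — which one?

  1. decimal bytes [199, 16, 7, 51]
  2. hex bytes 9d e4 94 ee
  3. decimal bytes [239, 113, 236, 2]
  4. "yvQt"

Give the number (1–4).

Key decimal bytes [74, 64, 171, 149, 138, 39, 201] = 4a 40 ab 95 8a 27 c9 is exactly B = 7 bytes: K' = 4a 40 ab 95 8a 27 c9.
K' ⊕ ipad = 7c 76 9d a3 bc 11 ff; K' ⊕ opad = 16 1c f7 c9 d6 7b 95.
m1: inner = H(7c 76 9d a3 bc 11 ff c7 10 07 33) = 17 f8; tag = H(16 1c f7 c9 d6 7b 95 17 f8) = 7077
m2: inner = H(7c 76 9d a3 bc 11 ff 9d e4 94 ee) = a6 5b; tag = H(16 1c f7 c9 d6 7b 95 a6 5b) = d306
m3: inner = H(7c 76 9d a3 bc 11 ff ef 71 ec 02) = 47 05; tag = H(16 1c f7 c9 d6 7b 95 47 05) = 7da7 ← matches
m4: inner = H(7c 76 9d a3 bc 11 ff 79 76 51 74) = be f4; tag = H(16 1c f7 c9 d6 7b 95 be f4) = 6c1e

3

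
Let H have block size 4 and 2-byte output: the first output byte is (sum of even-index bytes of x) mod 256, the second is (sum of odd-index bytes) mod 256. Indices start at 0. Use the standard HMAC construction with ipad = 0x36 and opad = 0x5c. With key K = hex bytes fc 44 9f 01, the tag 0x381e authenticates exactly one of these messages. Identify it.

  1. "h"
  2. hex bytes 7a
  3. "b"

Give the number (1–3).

Key hex bytes fc 44 9f 01 is exactly B = 4 bytes: K' = fc 44 9f 01.
K' ⊕ ipad = ca 72 a9 37; K' ⊕ opad = a0 18 c3 5d.
m1: inner = H(ca 72 a9 37 68) = db a9; tag = H(a0 18 c3 5d db a9) = 3e1e
m2: inner = H(ca 72 a9 37 7a) = ed a9; tag = H(a0 18 c3 5d ed a9) = 501e
m3: inner = H(ca 72 a9 37 62) = d5 a9; tag = H(a0 18 c3 5d d5 a9) = 381e ← matches

3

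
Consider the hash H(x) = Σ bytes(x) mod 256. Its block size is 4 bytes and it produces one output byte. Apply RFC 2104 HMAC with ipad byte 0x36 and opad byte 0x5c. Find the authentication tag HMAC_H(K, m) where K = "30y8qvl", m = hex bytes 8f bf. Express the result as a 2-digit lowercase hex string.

Key "30y8qvl" = 33 30 79 38 71 76 6c is 7 bytes > B = 4, so hash it first: H(key) = 67, then zero-pad to 4 bytes: K' = 67 00 00 00.
K' ⊕ ipad = 51 36 36 36.  K' ⊕ opad = 3b 5c 5c 5c.
Inner input = (K'⊕ipad) ∥ m = 51 36 36 36 ∥ 8f bf.
Inner hash: sum = 81+54+54+54+143+191 = 577; mod 256 = 65 → 41.
Outer input = (K'⊕opad) ∥ inner = 3b 5c 5c 5c ∥ 41.
Outer hash (tag): sum = 59+92+92+92+65 = 400; mod 256 = 144 → 90.

90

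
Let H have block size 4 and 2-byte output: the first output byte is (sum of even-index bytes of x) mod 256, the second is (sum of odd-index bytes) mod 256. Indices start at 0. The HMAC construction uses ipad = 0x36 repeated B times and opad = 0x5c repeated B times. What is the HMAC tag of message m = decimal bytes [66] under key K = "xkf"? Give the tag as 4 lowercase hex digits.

3e26

Key "xkf" = 78 6b 66 is 3 bytes ≤ B = 4; zero-pad to 4 bytes: K' = 78 6b 66 00.
K' ⊕ ipad = 4e 5d 50 36.  K' ⊕ opad = 24 37 3a 5c.
Inner input = (K'⊕ipad) ∥ m = 4e 5d 50 36 ∥ 42.
Inner hash: even-index sum = 224 mod 256 = 224; odd-index sum = 147 mod 256 = 147 → e0 93.
Outer input = (K'⊕opad) ∥ inner = 24 37 3a 5c ∥ e0 93.
Outer hash (tag): even-index sum = 318 mod 256 = 62; odd-index sum = 294 mod 256 = 38 → 3e 26.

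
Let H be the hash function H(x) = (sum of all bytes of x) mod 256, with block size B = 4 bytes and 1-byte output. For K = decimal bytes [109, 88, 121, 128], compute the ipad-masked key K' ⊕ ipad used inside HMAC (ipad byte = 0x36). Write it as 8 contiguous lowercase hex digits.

Key decimal bytes [109, 88, 121, 128] = 6d 58 79 80 is exactly B = 4 bytes: K' = 6d 58 79 80.
XOR each byte with 0x36: 6d⊕36=5b, 58⊕36=6e, 79⊕36=4f, 80⊕36=b6.

5b6e4fb6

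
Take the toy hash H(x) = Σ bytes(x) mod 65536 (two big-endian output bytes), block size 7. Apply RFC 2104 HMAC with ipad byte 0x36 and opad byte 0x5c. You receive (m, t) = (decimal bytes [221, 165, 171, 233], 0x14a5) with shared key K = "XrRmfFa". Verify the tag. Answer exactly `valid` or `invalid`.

Key "XrRmfFa" = 58 72 52 6d 66 46 61 is exactly B = 7 bytes: K' = 58 72 52 6d 66 46 61.
K' ⊕ ipad = 6e 44 64 5b 50 70 57; K' ⊕ opad = 04 2e 0e 31 3a 1a 3d.
Inner hash: sum = 110+68+100+91+80+112+87+221+165+171+233 = 1438 → 05 9e.
Outer hash (recomputed tag): sum = 4+46+14+49+58+26+61+5+158 = 421 → 01 a5.
Recomputed tag = 01a5; claimed = 14a5 → mismatch.

invalid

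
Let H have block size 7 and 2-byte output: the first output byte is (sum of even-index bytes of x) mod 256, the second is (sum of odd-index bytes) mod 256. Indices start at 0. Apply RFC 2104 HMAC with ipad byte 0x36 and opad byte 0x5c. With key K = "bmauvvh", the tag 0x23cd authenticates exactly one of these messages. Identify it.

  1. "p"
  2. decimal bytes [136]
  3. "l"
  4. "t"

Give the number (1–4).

3

Key "bmauvvh" = 62 6d 61 75 76 76 68 is exactly B = 7 bytes: K' = 62 6d 61 75 76 76 68.
K' ⊕ ipad = 54 5b 57 43 40 40 5e; K' ⊕ opad = 3e 31 3d 29 2a 2a 34.
m1: inner = H(54 5b 57 43 40 40 5e 70) = 49 4e; tag = H(3e 31 3d 29 2a 2a 34 49 4e) = 27cd
m2: inner = H(54 5b 57 43 40 40 5e 88) = 49 66; tag = H(3e 31 3d 29 2a 2a 34 49 66) = 3fcd
m3: inner = H(54 5b 57 43 40 40 5e 6c) = 49 4a; tag = H(3e 31 3d 29 2a 2a 34 49 4a) = 23cd ← matches
m4: inner = H(54 5b 57 43 40 40 5e 74) = 49 52; tag = H(3e 31 3d 29 2a 2a 34 49 52) = 2bcd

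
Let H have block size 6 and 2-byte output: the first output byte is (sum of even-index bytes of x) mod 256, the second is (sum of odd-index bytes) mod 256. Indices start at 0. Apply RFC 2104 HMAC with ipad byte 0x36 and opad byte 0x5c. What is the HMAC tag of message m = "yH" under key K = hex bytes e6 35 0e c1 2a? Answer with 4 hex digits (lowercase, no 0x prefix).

1fda

Key hex bytes e6 35 0e c1 2a is 5 bytes ≤ B = 6; zero-pad to 6 bytes: K' = e6 35 0e c1 2a 00.
K' ⊕ ipad = d0 03 38 f7 1c 36.  K' ⊕ opad = ba 69 52 9d 76 5c.
Inner input = (K'⊕ipad) ∥ m = d0 03 38 f7 1c 36 ∥ 79 48.
Inner hash: even-index sum = 413 mod 256 = 157; odd-index sum = 376 mod 256 = 120 → 9d 78.
Outer input = (K'⊕opad) ∥ inner = ba 69 52 9d 76 5c ∥ 9d 78.
Outer hash (tag): even-index sum = 543 mod 256 = 31; odd-index sum = 474 mod 256 = 218 → 1f da.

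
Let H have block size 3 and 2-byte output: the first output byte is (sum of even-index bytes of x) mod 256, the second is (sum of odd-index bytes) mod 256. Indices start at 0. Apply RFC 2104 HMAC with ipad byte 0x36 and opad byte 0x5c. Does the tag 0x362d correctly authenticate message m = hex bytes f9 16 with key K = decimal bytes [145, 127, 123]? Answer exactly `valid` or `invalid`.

valid

Key decimal bytes [145, 127, 123] = 91 7f 7b is exactly B = 3 bytes: K' = 91 7f 7b.
K' ⊕ ipad = a7 49 4d; K' ⊕ opad = cd 23 27.
Inner hash: even-index sum = 266 mod 256 = 10; odd-index sum = 322 mod 256 = 66 → 0a 42.
Outer hash (recomputed tag): even-index sum = 310 mod 256 = 54; odd-index sum = 45 mod 256 = 45 → 36 2d.
Recomputed tag = 362d; claimed = 362d → match.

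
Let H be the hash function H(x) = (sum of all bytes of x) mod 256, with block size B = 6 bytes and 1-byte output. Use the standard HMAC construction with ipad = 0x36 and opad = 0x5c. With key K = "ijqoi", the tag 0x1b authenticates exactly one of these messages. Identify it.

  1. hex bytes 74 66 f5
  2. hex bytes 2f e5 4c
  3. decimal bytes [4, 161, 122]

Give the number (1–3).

Key "ijqoi" = 69 6a 71 6f 69 is 5 bytes ≤ B = 6; zero-pad to 6 bytes: K' = 69 6a 71 6f 69 00.
K' ⊕ ipad = 5f 5c 47 59 5f 36; K' ⊕ opad = 35 36 2d 33 35 5c.
m1: inner = H(5f 5c 47 59 5f 36 74 66 f5) = bf; tag = H(35 36 2d 33 35 5c bf) = 1b ← matches
m2: inner = H(5f 5c 47 59 5f 36 2f e5 4c) = 50; tag = H(35 36 2d 33 35 5c 50) = ac
m3: inner = H(5f 5c 47 59 5f 36 04 a1 7a) = 0f; tag = H(35 36 2d 33 35 5c 0f) = 6b

1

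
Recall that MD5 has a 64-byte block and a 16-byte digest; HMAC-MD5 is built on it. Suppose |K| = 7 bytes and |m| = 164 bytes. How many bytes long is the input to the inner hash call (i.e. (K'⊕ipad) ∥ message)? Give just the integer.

Key is 7 ≤ 64 bytes, zero-padded: |K'| = 64.
Inner input = (K'⊕ipad) ∥ m → 64 + 164 = 228 bytes.

228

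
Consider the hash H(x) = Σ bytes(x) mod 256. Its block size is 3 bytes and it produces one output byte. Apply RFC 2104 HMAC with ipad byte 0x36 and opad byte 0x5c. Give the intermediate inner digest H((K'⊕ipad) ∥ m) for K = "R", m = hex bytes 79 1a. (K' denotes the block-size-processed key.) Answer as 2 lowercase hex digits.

63

Key "R" = 52 is 1 byte ≤ B = 3; zero-pad to 3 bytes: K' = 52 00 00.
K' ⊕ ipad = 64 36 36.
Inner input = 64 36 36 ∥ 79 1a.
Inner hash: sum = 100+54+54+121+26 = 355; mod 256 = 99 → 63.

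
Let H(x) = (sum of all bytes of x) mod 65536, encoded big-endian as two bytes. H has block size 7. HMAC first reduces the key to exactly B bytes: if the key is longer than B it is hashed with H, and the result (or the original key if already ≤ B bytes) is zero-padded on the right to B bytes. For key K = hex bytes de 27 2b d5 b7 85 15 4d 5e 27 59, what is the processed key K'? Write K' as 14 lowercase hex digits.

|K| = 11 > B = 7, so first hash the key.
H(K): sum = 222+39+43+213+183+133+21+77+94+39+89 = 1153 → 04 81.
Zero-pad H(K) = 04 81 to 7 bytes: K' = 04 81 00 00 00 00 00.

04810000000000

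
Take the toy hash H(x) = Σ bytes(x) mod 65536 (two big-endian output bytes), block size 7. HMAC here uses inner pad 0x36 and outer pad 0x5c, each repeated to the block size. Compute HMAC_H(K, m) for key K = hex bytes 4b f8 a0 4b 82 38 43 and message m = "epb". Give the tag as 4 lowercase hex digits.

Key hex bytes 4b f8 a0 4b 82 38 43 is exactly B = 7 bytes: K' = 4b f8 a0 4b 82 38 43.
K' ⊕ ipad = 7d ce 96 7d b4 0e 75.  K' ⊕ opad = 17 a4 fc 17 de 64 1f.
Inner input = (K'⊕ipad) ∥ m = 7d ce 96 7d b4 0e 75 ∥ 65 70 62.
Inner hash: sum = 125+206+150+125+180+14+117+101+112+98 = 1228 → 04 cc.
Outer input = (K'⊕opad) ∥ inner = 17 a4 fc 17 de 64 1f ∥ 04 cc.
Outer hash (tag): sum = 23+164+252+23+222+100+31+4+204 = 1023 → 03 ff.

03ff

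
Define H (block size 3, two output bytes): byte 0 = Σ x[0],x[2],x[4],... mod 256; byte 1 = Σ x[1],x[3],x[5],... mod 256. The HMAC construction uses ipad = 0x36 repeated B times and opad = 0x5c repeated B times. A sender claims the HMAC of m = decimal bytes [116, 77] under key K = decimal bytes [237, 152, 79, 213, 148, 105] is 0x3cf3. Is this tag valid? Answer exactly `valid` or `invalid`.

valid

Key decimal bytes [237, 152, 79, 213, 148, 105] = ed 98 4f d5 94 69 is 6 bytes > B = 3, so hash it first: H(key) = d0 d6, then zero-pad to 3 bytes: K' = d0 d6 00.
K' ⊕ ipad = e6 e0 36; K' ⊕ opad = 8c 8a 5c.
Inner hash: even-index sum = 361 mod 256 = 105; odd-index sum = 340 mod 256 = 84 → 69 54.
Outer hash (recomputed tag): even-index sum = 316 mod 256 = 60; odd-index sum = 243 mod 256 = 243 → 3c f3.
Recomputed tag = 3cf3; claimed = 3cf3 → match.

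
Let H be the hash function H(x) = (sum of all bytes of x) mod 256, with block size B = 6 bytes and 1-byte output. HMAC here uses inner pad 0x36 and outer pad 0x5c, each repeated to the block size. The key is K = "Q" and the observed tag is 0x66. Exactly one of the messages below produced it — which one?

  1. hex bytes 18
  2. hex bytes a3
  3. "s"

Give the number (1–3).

1

Key "Q" = 51 is 1 byte ≤ B = 6; zero-pad to 6 bytes: K' = 51 00 00 00 00 00.
K' ⊕ ipad = 67 36 36 36 36 36; K' ⊕ opad = 0d 5c 5c 5c 5c 5c.
m1: inner = H(67 36 36 36 36 36 18) = 8d; tag = H(0d 5c 5c 5c 5c 5c 8d) = 66 ← matches
m2: inner = H(67 36 36 36 36 36 a3) = 18; tag = H(0d 5c 5c 5c 5c 5c 18) = f1
m3: inner = H(67 36 36 36 36 36 73) = e8; tag = H(0d 5c 5c 5c 5c 5c e8) = c1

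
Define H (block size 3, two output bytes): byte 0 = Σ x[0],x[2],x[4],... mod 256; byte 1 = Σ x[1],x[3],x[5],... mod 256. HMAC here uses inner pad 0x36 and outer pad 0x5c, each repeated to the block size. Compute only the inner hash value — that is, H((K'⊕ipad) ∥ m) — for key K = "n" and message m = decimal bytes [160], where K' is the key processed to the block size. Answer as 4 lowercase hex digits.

Key "n" = 6e is 1 byte ≤ B = 3; zero-pad to 3 bytes: K' = 6e 00 00.
K' ⊕ ipad = 58 36 36.
Inner input = 58 36 36 ∥ a0.
Inner hash: even-index sum = 142 mod 256 = 142; odd-index sum = 214 mod 256 = 214 → 8e d6.

8ed6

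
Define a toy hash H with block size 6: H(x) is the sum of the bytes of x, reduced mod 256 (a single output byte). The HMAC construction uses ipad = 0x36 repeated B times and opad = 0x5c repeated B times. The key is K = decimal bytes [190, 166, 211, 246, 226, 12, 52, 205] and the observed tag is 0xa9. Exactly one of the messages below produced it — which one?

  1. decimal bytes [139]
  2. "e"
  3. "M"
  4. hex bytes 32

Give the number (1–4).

Key decimal bytes [190, 166, 211, 246, 226, 12, 52, 205] = be a6 d3 f6 e2 0c 34 cd is 8 bytes > B = 6, so hash it first: H(key) = 1c, then zero-pad to 6 bytes: K' = 1c 00 00 00 00 00.
K' ⊕ ipad = 2a 36 36 36 36 36; K' ⊕ opad = 40 5c 5c 5c 5c 5c.
m1: inner = H(2a 36 36 36 36 36 8b) = c3; tag = H(40 5c 5c 5c 5c 5c c3) = cf
m2: inner = H(2a 36 36 36 36 36 65) = 9d; tag = H(40 5c 5c 5c 5c 5c 9d) = a9 ← matches
m3: inner = H(2a 36 36 36 36 36 4d) = 85; tag = H(40 5c 5c 5c 5c 5c 85) = 91
m4: inner = H(2a 36 36 36 36 36 32) = 6a; tag = H(40 5c 5c 5c 5c 5c 6a) = 76

2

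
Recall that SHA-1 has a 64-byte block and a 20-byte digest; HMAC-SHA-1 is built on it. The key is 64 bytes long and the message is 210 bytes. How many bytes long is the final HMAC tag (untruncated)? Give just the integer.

The tag is one SHA-1 digest: 20 bytes.

20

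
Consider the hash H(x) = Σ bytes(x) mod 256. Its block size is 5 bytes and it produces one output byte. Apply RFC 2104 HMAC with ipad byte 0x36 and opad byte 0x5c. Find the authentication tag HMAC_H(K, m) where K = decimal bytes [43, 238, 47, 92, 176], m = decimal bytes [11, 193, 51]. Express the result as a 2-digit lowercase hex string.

85

Key decimal bytes [43, 238, 47, 92, 176] = 2b ee 2f 5c b0 is exactly B = 5 bytes: K' = 2b ee 2f 5c b0.
K' ⊕ ipad = 1d d8 19 6a 86.  K' ⊕ opad = 77 b2 73 00 ec.
Inner input = (K'⊕ipad) ∥ m = 1d d8 19 6a 86 ∥ 0b c1 33.
Inner hash: sum = 29+216+25+106+134+11+193+51 = 765; mod 256 = 253 → fd.
Outer input = (K'⊕opad) ∥ inner = 77 b2 73 00 ec ∥ fd.
Outer hash (tag): sum = 119+178+115+0+236+253 = 901; mod 256 = 133 → 85.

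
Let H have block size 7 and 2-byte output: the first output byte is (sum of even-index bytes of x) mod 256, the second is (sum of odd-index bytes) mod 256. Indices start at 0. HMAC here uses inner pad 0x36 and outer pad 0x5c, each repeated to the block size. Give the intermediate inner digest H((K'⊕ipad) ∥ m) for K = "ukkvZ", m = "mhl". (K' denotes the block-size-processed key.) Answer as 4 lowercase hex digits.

aaac

Key "ukkvZ" = 75 6b 6b 76 5a is 5 bytes ≤ B = 7; zero-pad to 7 bytes: K' = 75 6b 6b 76 5a 00 00.
K' ⊕ ipad = 43 5d 5d 40 6c 36 36.
Inner input = 43 5d 5d 40 6c 36 36 ∥ 6d 68 6c.
Inner hash: even-index sum = 426 mod 256 = 170; odd-index sum = 428 mod 256 = 172 → aa ac.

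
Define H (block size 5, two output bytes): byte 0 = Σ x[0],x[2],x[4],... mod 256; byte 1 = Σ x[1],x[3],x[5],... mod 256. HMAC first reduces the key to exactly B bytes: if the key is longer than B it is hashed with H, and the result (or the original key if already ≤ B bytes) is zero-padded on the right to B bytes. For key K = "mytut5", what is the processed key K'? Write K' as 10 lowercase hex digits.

5523000000

|K| = 6 > B = 5, so first hash the key.
H(K): even-index sum = 341 mod 256 = 85; odd-index sum = 291 mod 256 = 35 → 55 23.
Zero-pad H(K) = 55 23 to 5 bytes: K' = 55 23 00 00 00.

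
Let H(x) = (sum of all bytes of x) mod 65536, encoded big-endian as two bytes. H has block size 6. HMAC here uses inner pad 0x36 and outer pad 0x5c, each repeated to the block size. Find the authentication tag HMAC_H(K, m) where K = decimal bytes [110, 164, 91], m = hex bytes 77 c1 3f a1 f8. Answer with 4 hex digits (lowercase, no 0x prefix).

Key decimal bytes [110, 164, 91] = 6e a4 5b is 3 bytes ≤ B = 6; zero-pad to 6 bytes: K' = 6e a4 5b 00 00 00.
K' ⊕ ipad = 58 92 6d 36 36 36.  K' ⊕ opad = 32 f8 07 5c 5c 5c.
Inner input = (K'⊕ipad) ∥ m = 58 92 6d 36 36 36 ∥ 77 c1 3f a1 f8.
Inner hash: sum = 88+146+109+54+54+54+119+193+63+161+248 = 1289 → 05 09.
Outer input = (K'⊕opad) ∥ inner = 32 f8 07 5c 5c 5c ∥ 05 09.
Outer hash (tag): sum = 50+248+7+92+92+92+5+9 = 595 → 02 53.

0253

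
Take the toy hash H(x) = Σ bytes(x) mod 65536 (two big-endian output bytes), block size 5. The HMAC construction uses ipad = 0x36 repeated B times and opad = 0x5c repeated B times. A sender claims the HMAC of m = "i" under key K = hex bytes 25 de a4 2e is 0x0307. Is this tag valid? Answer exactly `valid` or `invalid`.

Key hex bytes 25 de a4 2e is 4 bytes ≤ B = 5; zero-pad to 5 bytes: K' = 25 de a4 2e 00.
K' ⊕ ipad = 13 e8 92 18 36; K' ⊕ opad = 79 82 f8 72 5c.
Inner hash: sum = 19+232+146+24+54+105 = 580 → 02 44.
Outer hash (recomputed tag): sum = 121+130+248+114+92+2+68 = 775 → 03 07.
Recomputed tag = 0307; claimed = 0307 → match.

valid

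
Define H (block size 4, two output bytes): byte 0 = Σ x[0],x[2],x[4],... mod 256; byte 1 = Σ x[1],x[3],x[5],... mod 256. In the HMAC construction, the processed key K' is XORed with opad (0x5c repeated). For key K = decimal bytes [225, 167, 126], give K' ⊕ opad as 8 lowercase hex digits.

Key decimal bytes [225, 167, 126] = e1 a7 7e is 3 bytes ≤ B = 4; zero-pad to 4 bytes: K' = e1 a7 7e 00.
XOR each byte with 0x5c: e1⊕5c=bd, a7⊕5c=fb, 7e⊕5c=22, 00⊕5c=5c.

bdfb225c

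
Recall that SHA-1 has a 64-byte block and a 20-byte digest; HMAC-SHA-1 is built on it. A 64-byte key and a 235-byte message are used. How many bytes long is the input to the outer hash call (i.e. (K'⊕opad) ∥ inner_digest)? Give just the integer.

84

Key is 64 ≤ 64 bytes, zero-padded: |K'| = 64.
Outer input = (K'⊕opad) ∥ H(inner) → 64 + 20 = 84 bytes.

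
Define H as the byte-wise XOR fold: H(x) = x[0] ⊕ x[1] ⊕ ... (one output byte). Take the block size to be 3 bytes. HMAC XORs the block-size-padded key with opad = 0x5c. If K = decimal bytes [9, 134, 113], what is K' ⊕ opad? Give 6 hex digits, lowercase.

55da2d

Key decimal bytes [9, 134, 113] = 09 86 71 is exactly B = 3 bytes: K' = 09 86 71.
XOR each byte with 0x5c: 09⊕5c=55, 86⊕5c=da, 71⊕5c=2d.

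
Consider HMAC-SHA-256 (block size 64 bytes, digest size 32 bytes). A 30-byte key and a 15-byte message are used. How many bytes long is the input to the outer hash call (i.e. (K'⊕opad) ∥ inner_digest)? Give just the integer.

Key is 30 ≤ 64 bytes, zero-padded: |K'| = 64.
Outer input = (K'⊕opad) ∥ H(inner) → 64 + 32 = 96 bytes.

96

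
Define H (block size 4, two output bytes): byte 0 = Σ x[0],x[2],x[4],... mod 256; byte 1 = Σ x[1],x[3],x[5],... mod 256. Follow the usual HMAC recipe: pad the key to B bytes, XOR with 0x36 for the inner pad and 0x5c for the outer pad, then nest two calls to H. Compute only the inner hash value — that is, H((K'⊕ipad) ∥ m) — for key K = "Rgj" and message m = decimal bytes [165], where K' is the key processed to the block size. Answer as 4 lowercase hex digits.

Key "Rgj" = 52 67 6a is 3 bytes ≤ B = 4; zero-pad to 4 bytes: K' = 52 67 6a 00.
K' ⊕ ipad = 64 51 5c 36.
Inner input = 64 51 5c 36 ∥ a5.
Inner hash: even-index sum = 357 mod 256 = 101; odd-index sum = 135 mod 256 = 135 → 65 87.

6587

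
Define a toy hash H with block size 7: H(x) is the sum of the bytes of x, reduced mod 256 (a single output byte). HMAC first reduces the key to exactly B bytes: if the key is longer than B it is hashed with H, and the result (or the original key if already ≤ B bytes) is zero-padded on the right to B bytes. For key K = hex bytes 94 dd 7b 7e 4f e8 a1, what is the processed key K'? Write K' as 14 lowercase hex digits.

Key hex bytes 94 dd 7b 7e 4f e8 a1 is exactly B = 7 bytes: K' = 94 dd 7b 7e 4f e8 a1.

94dd7b7e4fe8a1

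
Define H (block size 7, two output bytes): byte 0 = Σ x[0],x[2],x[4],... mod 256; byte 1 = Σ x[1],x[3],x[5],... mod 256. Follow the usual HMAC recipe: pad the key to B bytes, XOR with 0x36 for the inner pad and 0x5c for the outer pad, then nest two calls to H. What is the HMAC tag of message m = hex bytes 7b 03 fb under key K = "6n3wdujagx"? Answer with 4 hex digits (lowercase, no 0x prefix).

bd74

Key "6n3wdujagx" = 36 6e 33 77 64 75 6a 61 67 78 is 10 bytes > B = 7, so hash it first: H(key) = 9e 33, then zero-pad to 7 bytes: K' = 9e 33 00 00 00 00 00.
K' ⊕ ipad = a8 05 36 36 36 36 36.  K' ⊕ opad = c2 6f 5c 5c 5c 5c 5c.
Inner input = (K'⊕ipad) ∥ m = a8 05 36 36 36 36 36 ∥ 7b 03 fb.
Inner hash: even-index sum = 333 mod 256 = 77; odd-index sum = 487 mod 256 = 231 → 4d e7.
Outer input = (K'⊕opad) ∥ inner = c2 6f 5c 5c 5c 5c 5c ∥ 4d e7.
Outer hash (tag): even-index sum = 701 mod 256 = 189; odd-index sum = 372 mod 256 = 116 → bd 74.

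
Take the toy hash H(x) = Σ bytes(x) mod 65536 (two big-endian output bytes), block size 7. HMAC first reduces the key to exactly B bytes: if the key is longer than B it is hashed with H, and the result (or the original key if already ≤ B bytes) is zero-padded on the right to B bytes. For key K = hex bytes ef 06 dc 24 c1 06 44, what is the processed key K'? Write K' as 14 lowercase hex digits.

ef06dc24c10644

Key hex bytes ef 06 dc 24 c1 06 44 is exactly B = 7 bytes: K' = ef 06 dc 24 c1 06 44.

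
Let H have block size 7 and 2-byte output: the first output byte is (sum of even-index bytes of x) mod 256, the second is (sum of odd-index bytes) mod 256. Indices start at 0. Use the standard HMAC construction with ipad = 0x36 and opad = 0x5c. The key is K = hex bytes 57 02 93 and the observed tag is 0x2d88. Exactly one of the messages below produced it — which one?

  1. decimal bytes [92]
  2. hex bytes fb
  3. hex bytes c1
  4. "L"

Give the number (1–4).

Key hex bytes 57 02 93 is 3 bytes ≤ B = 7; zero-pad to 7 bytes: K' = 57 02 93 00 00 00 00.
K' ⊕ ipad = 61 34 a5 36 36 36 36; K' ⊕ opad = 0b 5e cf 5c 5c 5c 5c.
m1: inner = H(61 34 a5 36 36 36 36 5c) = 72 fc; tag = H(0b 5e cf 5c 5c 5c 5c 72 fc) = 8e88
m2: inner = H(61 34 a5 36 36 36 36 fb) = 72 9b; tag = H(0b 5e cf 5c 5c 5c 5c 72 9b) = 2d88 ← matches
m3: inner = H(61 34 a5 36 36 36 36 c1) = 72 61; tag = H(0b 5e cf 5c 5c 5c 5c 72 61) = f388
m4: inner = H(61 34 a5 36 36 36 36 4c) = 72 ec; tag = H(0b 5e cf 5c 5c 5c 5c 72 ec) = 7e88

2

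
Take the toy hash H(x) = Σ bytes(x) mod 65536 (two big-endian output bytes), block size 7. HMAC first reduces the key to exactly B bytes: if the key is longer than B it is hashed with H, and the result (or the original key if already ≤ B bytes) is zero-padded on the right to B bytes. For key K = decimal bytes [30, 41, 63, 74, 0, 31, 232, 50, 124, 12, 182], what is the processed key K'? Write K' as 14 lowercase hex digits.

03470000000000

|K| = 11 > B = 7, so first hash the key.
H(K): sum = 30+41+63+74+0+31+232+50+124+12+182 = 839 → 03 47.
Zero-pad H(K) = 03 47 to 7 bytes: K' = 03 47 00 00 00 00 00.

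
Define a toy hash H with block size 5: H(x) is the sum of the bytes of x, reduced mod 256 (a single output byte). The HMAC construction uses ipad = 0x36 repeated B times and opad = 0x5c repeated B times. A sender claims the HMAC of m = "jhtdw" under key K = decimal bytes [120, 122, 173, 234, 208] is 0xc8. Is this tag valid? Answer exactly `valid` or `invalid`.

Key decimal bytes [120, 122, 173, 234, 208] = 78 7a ad ea d0 is exactly B = 5 bytes: K' = 78 7a ad ea d0.
K' ⊕ ipad = 4e 4c 9b dc e6; K' ⊕ opad = 24 26 f1 b6 8c.
Inner hash: sum = 78+76+155+220+230+106+104+116+100+119 = 1304; mod 256 = 24 → 18.
Outer hash (recomputed tag): sum = 36+38+241+182+140+24 = 661; mod 256 = 149 → 95.
Recomputed tag = 95; claimed = c8 → mismatch.

invalid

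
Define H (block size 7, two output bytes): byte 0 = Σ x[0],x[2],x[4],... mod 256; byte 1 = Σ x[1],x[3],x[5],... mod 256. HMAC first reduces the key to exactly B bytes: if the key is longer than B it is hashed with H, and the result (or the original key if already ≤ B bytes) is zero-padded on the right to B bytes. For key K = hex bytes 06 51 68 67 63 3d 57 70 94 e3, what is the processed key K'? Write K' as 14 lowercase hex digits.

|K| = 10 > B = 7, so first hash the key.
H(K): even-index sum = 444 mod 256 = 188; odd-index sum = 584 mod 256 = 72 → bc 48.
Zero-pad H(K) = bc 48 to 7 bytes: K' = bc 48 00 00 00 00 00.

bc480000000000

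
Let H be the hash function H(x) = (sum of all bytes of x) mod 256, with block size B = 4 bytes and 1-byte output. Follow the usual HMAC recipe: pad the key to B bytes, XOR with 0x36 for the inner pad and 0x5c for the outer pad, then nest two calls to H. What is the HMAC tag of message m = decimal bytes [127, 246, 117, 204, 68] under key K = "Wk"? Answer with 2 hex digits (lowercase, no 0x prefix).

Key "Wk" = 57 6b is 2 bytes ≤ B = 4; zero-pad to 4 bytes: K' = 57 6b 00 00.
K' ⊕ ipad = 61 5d 36 36.  K' ⊕ opad = 0b 37 5c 5c.
Inner input = (K'⊕ipad) ∥ m = 61 5d 36 36 ∥ 7f f6 75 cc 44.
Inner hash: sum = 97+93+54+54+127+246+117+204+68 = 1060; mod 256 = 36 → 24.
Outer input = (K'⊕opad) ∥ inner = 0b 37 5c 5c ∥ 24.
Outer hash (tag): sum = 11+55+92+92+36 = 286; mod 256 = 30 → 1e.

1e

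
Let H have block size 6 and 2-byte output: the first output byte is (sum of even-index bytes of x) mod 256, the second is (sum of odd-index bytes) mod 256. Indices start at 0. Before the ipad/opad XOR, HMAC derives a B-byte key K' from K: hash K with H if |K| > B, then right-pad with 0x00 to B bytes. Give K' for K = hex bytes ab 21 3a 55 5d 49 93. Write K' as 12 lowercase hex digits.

|K| = 7 > B = 6, so first hash the key.
H(K): even-index sum = 469 mod 256 = 213; odd-index sum = 191 mod 256 = 191 → d5 bf.
Zero-pad H(K) = d5 bf to 6 bytes: K' = d5 bf 00 00 00 00.

d5bf00000000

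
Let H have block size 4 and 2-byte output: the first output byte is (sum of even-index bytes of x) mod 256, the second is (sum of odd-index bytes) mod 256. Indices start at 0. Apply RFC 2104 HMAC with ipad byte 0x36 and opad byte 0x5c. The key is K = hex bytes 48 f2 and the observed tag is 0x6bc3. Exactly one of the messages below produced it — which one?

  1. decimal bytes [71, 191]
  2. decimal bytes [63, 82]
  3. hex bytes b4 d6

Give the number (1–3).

Key hex bytes 48 f2 is 2 bytes ≤ B = 4; zero-pad to 4 bytes: K' = 48 f2 00 00.
K' ⊕ ipad = 7e c4 36 36; K' ⊕ opad = 14 ae 5c 5c.
m1: inner = H(7e c4 36 36 47 bf) = fb b9; tag = H(14 ae 5c 5c fb b9) = 6bc3 ← matches
m2: inner = H(7e c4 36 36 3f 52) = f3 4c; tag = H(14 ae 5c 5c f3 4c) = 6356
m3: inner = H(7e c4 36 36 b4 d6) = 68 d0; tag = H(14 ae 5c 5c 68 d0) = d8da

1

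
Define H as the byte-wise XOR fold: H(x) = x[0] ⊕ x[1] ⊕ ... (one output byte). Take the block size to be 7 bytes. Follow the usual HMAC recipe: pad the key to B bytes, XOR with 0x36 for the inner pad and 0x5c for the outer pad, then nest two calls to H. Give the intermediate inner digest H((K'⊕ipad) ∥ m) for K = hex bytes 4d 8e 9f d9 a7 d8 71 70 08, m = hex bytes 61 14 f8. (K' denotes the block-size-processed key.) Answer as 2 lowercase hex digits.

Key hex bytes 4d 8e 9f d9 a7 d8 71 70 08 is 9 bytes > B = 7, so hash it first: H(key) = f3, then zero-pad to 7 bytes: K' = f3 00 00 00 00 00 00.
K' ⊕ ipad = c5 36 36 36 36 36 36.
Inner input = c5 36 36 36 36 36 36 ∥ 61 14 f8.
Inner hash: XOR c5⊕36⊕36⊕36⊕36⊕36⊕36⊕61⊕14⊕f8 = 48.

48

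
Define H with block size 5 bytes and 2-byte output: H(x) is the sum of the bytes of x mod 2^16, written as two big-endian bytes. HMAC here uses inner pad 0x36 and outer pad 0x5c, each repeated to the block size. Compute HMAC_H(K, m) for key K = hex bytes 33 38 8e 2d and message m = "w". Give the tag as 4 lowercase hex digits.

Key hex bytes 33 38 8e 2d is 4 bytes ≤ B = 5; zero-pad to 5 bytes: K' = 33 38 8e 2d 00.
K' ⊕ ipad = 05 0e b8 1b 36.  K' ⊕ opad = 6f 64 d2 71 5c.
Inner input = (K'⊕ipad) ∥ m = 05 0e b8 1b 36 ∥ 77.
Inner hash: sum = 5+14+184+27+54+119 = 403 → 01 93.
Outer input = (K'⊕opad) ∥ inner = 6f 64 d2 71 5c ∥ 01 93.
Outer hash (tag): sum = 111+100+210+113+92+1+147 = 774 → 03 06.

0306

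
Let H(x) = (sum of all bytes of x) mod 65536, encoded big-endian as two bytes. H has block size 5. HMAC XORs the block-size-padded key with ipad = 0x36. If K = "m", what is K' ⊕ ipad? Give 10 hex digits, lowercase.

5b36363636

Key "m" = 6d is 1 byte ≤ B = 5; zero-pad to 5 bytes: K' = 6d 00 00 00 00.
XOR each byte with 0x36: 6d⊕36=5b, 00⊕36=36, 00⊕36=36, 00⊕36=36, 00⊕36=36.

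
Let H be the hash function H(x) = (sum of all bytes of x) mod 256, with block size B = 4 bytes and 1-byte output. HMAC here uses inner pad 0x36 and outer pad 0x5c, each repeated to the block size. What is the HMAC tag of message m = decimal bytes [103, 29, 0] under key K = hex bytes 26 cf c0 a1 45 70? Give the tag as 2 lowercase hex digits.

Key hex bytes 26 cf c0 a1 45 70 is 6 bytes > B = 4, so hash it first: H(key) = 0b, then zero-pad to 4 bytes: K' = 0b 00 00 00.
K' ⊕ ipad = 3d 36 36 36.  K' ⊕ opad = 57 5c 5c 5c.
Inner input = (K'⊕ipad) ∥ m = 3d 36 36 36 ∥ 67 1d 00.
Inner hash: sum = 61+54+54+54+103+29+0 = 355; mod 256 = 99 → 63.
Outer input = (K'⊕opad) ∥ inner = 57 5c 5c 5c ∥ 63.
Outer hash (tag): sum = 87+92+92+92+99 = 462; mod 256 = 206 → ce.

ce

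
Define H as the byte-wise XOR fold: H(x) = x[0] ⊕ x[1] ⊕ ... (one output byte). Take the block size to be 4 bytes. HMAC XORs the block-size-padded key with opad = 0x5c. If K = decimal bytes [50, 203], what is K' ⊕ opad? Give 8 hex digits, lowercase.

6e975c5c

Key decimal bytes [50, 203] = 32 cb is 2 bytes ≤ B = 4; zero-pad to 4 bytes: K' = 32 cb 00 00.
XOR each byte with 0x5c: 32⊕5c=6e, cb⊕5c=97, 00⊕5c=5c, 00⊕5c=5c.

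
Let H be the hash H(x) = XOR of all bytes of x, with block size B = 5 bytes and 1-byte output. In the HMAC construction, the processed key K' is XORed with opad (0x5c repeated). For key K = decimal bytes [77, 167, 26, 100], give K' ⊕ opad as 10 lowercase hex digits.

Key decimal bytes [77, 167, 26, 100] = 4d a7 1a 64 is 4 bytes ≤ B = 5; zero-pad to 5 bytes: K' = 4d a7 1a 64 00.
XOR each byte with 0x5c: 4d⊕5c=11, a7⊕5c=fb, 1a⊕5c=46, 64⊕5c=38, 00⊕5c=5c.

11fb46385c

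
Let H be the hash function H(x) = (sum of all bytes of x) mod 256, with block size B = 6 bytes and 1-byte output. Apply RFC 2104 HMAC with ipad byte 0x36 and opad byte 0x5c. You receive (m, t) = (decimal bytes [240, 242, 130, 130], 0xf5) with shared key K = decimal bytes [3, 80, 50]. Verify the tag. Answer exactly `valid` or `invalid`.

invalid

Key decimal bytes [3, 80, 50] = 03 50 32 is 3 bytes ≤ B = 6; zero-pad to 6 bytes: K' = 03 50 32 00 00 00.
K' ⊕ ipad = 35 66 04 36 36 36; K' ⊕ opad = 5f 0c 6e 5c 5c 5c.
Inner hash: sum = 53+102+4+54+54+54+240+242+130+130 = 1063; mod 256 = 39 → 27.
Outer hash (recomputed tag): sum = 95+12+110+92+92+92+39 = 532; mod 256 = 20 → 14.
Recomputed tag = 14; claimed = f5 → mismatch.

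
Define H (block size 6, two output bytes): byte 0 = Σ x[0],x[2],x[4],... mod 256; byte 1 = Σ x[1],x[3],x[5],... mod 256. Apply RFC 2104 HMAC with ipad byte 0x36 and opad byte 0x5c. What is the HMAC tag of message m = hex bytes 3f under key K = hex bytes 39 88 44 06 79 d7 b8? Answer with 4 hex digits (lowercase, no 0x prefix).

edb0

Key hex bytes 39 88 44 06 79 d7 b8 is 7 bytes > B = 6, so hash it first: H(key) = ae 65, then zero-pad to 6 bytes: K' = ae 65 00 00 00 00.
K' ⊕ ipad = 98 53 36 36 36 36.  K' ⊕ opad = f2 39 5c 5c 5c 5c.
Inner input = (K'⊕ipad) ∥ m = 98 53 36 36 36 36 ∥ 3f.
Inner hash: even-index sum = 323 mod 256 = 67; odd-index sum = 191 mod 256 = 191 → 43 bf.
Outer input = (K'⊕opad) ∥ inner = f2 39 5c 5c 5c 5c ∥ 43 bf.
Outer hash (tag): even-index sum = 493 mod 256 = 237; odd-index sum = 432 mod 256 = 176 → ed b0.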